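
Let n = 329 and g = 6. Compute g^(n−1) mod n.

267

6^1 ≡ 6 (mod 329)
6^2 ≡ 6^2 = 36 ≡ 36 (mod 329)
6^4 ≡ 36^2 = 1296 ≡ 309 (mod 329)
6^8 ≡ 309^2 = 95481 ≡ 71 (mod 329)
6^16 ≡ 71^2 = 5041 ≡ 106 (mod 329)
6^32 ≡ 106^2 = 11236 ≡ 50 (mod 329)
6^64 ≡ 50^2 = 2500 ≡ 197 (mod 329)
6^128 ≡ 197^2 = 38809 ≡ 316 (mod 329)
6^256 ≡ 316^2 = 99856 ≡ 169 (mod 329)
328 = 256 + 64 + 8 in binary powers of 2.
So 6^328 ≡ 169 · 197 · 71 ≡ 267 (mod 329).
Since 267 ≠ 1, base 6 is a Fermat witness: 329 is composite.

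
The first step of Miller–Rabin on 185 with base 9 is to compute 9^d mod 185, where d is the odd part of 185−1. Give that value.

185 − 1 = 184 = 2^3 · 23, so d = 23.
9^1 ≡ 9 (mod 185)
9^2 ≡ 9^2 = 81 ≡ 81 (mod 185)
9^4 ≡ 81^2 = 6561 ≡ 86 (mod 185)
9^8 ≡ 86^2 = 7396 ≡ 181 (mod 185)
9^16 ≡ 181^2 = 32761 ≡ 16 (mod 185)
23 = 16 + 4 + 2 + 1 in binary powers of 2.
So 9^23 ≡ 16 · 86 · 81 · 9 ≡ 34 (mod 185).
Squaring chain: 34 → 46 → 81; never reaches −1, so base 9 is a Miller–Rabin witness that 185 is composite.

34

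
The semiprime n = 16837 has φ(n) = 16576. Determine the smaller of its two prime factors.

φ(n) = (p−1)(q−1) = n − (p+q) + 1, so p + q = 16837 − 16576 + 1 = 262.
p and q are the roots of t² − 262t + 16837 = 0.
Discriminant: 262² − 4·16837 = 68644 − 67348 = 1296; √1296 = 36.
q = (262 − 36)/2 = 113, p = (262 + 36)/2 = 149.
Check: 113 · 149 = 16837.

113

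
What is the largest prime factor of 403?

31

403 = 13 · 31
31 is prime.
So 403 = 13 · 31; the largest prime factor is 31.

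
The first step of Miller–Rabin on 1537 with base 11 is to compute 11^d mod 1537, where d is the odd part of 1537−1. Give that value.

1537 − 1 = 1536 = 2^9 · 3, so d = 3.
11^1 ≡ 11 (mod 1537)
11^2 ≡ 11^2 = 121 ≡ 121 (mod 1537)
3 = 2 + 1 in binary powers of 2.
So 11^3 ≡ 121 · 11 ≡ 1331 (mod 1537).
Squaring chain: 1331 → 937 → 342 → 152 → 49 → 864 → 1051 → 1035 → 1473; never reaches −1, so base 11 is a Miller–Rabin witness that 1537 is composite.

1331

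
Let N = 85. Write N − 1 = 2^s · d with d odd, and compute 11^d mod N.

85 − 1 = 84 = 2^2 · 21, so d = 21.
11^1 ≡ 11 (mod 85)
11^2 ≡ 11^2 = 121 ≡ 36 (mod 85)
11^4 ≡ 36^2 = 1296 ≡ 21 (mod 85)
11^8 ≡ 21^2 = 441 ≡ 16 (mod 85)
11^16 ≡ 16^2 = 256 ≡ 1 (mod 85)
21 = 16 + 4 + 1 in binary powers of 2.
So 11^21 ≡ 1 · 21 · 11 ≡ 61 (mod 85).
Squaring chain: 61 → 66; never reaches −1, so base 11 is a Miller–Rabin witness that 85 is composite.

61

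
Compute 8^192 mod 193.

1

8^1 ≡ 8 (mod 193)
8^2 ≡ 8^2 = 64 ≡ 64 (mod 193)
8^4 ≡ 64^2 = 4096 ≡ 43 (mod 193)
8^8 ≡ 43^2 = 1849 ≡ 112 (mod 193)
8^16 ≡ 112^2 = 12544 ≡ 192 (mod 193)
8^32 ≡ 192^2 = 36864 ≡ 1 (mod 193)
8^64 ≡ 1^2 = 1 ≡ 1 (mod 193)
8^128 ≡ 1^2 = 1 ≡ 1 (mod 193)
192 = 128 + 64 in binary powers of 2.
So 8^192 ≡ 1 · 1 ≡ 1 (mod 193).
Since the result is 1, base 8 gives no evidence that 193 is composite.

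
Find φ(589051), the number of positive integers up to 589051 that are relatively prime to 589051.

565800

Factor: 589051 = 47 · 83 · 151.
φ(589051) = (47−1) · (83−1) · (151−1) = 46 · 82 · 150 = 565800.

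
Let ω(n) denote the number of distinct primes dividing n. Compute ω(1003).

2

1003 = 17 · 59
1003 = 17 · 59, which has 2 distinct prime factors.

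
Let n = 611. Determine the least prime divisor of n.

13

611 is odd.
Digit sum 8, not divisible by 3.
Ends in 1: not divisible by 5.
7: 611 = 7·87 + 2
11: 611 = 11·55 + 6
13: 611 = 13·47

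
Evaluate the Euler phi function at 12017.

Factor: 12017 = 61 · 197.
φ(12017) = (61−1) · (197−1) = 60 · 196 = 11760.

11760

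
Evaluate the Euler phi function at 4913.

Factor: 4913 = 17^3.
φ(4913) = 17^2·(17−1) = 4624.

4624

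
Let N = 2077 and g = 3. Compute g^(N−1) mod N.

3^1 ≡ 3 (mod 2077)
3^2 ≡ 3^2 = 9 ≡ 9 (mod 2077)
3^4 ≡ 9^2 = 81 ≡ 81 (mod 2077)
3^8 ≡ 81^2 = 6561 ≡ 330 (mod 2077)
3^16 ≡ 330^2 = 108900 ≡ 896 (mod 2077)
3^32 ≡ 896^2 = 802816 ≡ 1094 (mod 2077)
3^64 ≡ 1094^2 = 1196836 ≡ 484 (mod 2077)
3^128 ≡ 484^2 = 234256 ≡ 1632 (mod 2077)
3^256 ≡ 1632^2 = 2663424 ≡ 710 (mod 2077)
3^512 ≡ 710^2 = 504100 ≡ 1466 (mod 2077)
3^1024 ≡ 1466^2 = 2149156 ≡ 1538 (mod 2077)
3^2048 ≡ 1538^2 = 2365444 ≡ 1818 (mod 2077)
2076 = 2048 + 16 + 8 + 4 in binary powers of 2.
So 3^2076 ≡ 1818 · 896 · 330 · 81 ≡ 1938 (mod 2077).
Since 1938 ≠ 1, base 3 is a Fermat witness: 2077 is composite.

1938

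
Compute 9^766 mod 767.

607

9^1 ≡ 9 (mod 767)
9^2 ≡ 9^2 = 81 ≡ 81 (mod 767)
9^4 ≡ 81^2 = 6561 ≡ 425 (mod 767)
9^8 ≡ 425^2 = 180625 ≡ 380 (mod 767)
9^16 ≡ 380^2 = 144400 ≡ 204 (mod 767)
9^32 ≡ 204^2 = 41616 ≡ 198 (mod 767)
9^64 ≡ 198^2 = 39204 ≡ 87 (mod 767)
9^128 ≡ 87^2 = 7569 ≡ 666 (mod 767)
9^256 ≡ 666^2 = 443556 ≡ 230 (mod 767)
9^512 ≡ 230^2 = 52900 ≡ 744 (mod 767)
766 = 512 + 128 + 64 + 32 + 16 + 8 + 4 + 2 in binary powers of 2.
So 9^766 ≡ 744 · 666 · 87 · 198 · 204 · 380 · 425 · 81 ≡ 607 (mod 767).
Since 607 ≠ 1, base 9 is a Fermat witness: 767 is composite.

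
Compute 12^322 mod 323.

12^1 ≡ 12 (mod 323)
12^2 ≡ 12^2 = 144 ≡ 144 (mod 323)
12^4 ≡ 144^2 = 20736 ≡ 64 (mod 323)
12^8 ≡ 64^2 = 4096 ≡ 220 (mod 323)
12^16 ≡ 220^2 = 48400 ≡ 273 (mod 323)
12^32 ≡ 273^2 = 74529 ≡ 239 (mod 323)
12^64 ≡ 239^2 = 57121 ≡ 273 (mod 323)
12^128 ≡ 273^2 = 74529 ≡ 239 (mod 323)
12^256 ≡ 239^2 = 57121 ≡ 273 (mod 323)
322 = 256 + 64 + 2 in binary powers of 2.
So 12^322 ≡ 273 · 273 · 144 ≡ 178 (mod 323).
Since 178 ≠ 1, base 12 is a Fermat witness: 323 is composite.

178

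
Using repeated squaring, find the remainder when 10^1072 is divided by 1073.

10^1 ≡ 10 (mod 1073)
10^2 ≡ 10^2 = 100 ≡ 100 (mod 1073)
10^4 ≡ 100^2 = 10000 ≡ 343 (mod 1073)
10^8 ≡ 343^2 = 117649 ≡ 692 (mod 1073)
10^16 ≡ 692^2 = 478864 ≡ 306 (mod 1073)
10^32 ≡ 306^2 = 93636 ≡ 285 (mod 1073)
10^64 ≡ 285^2 = 81225 ≡ 750 (mod 1073)
10^128 ≡ 750^2 = 562500 ≡ 248 (mod 1073)
10^256 ≡ 248^2 = 61504 ≡ 343 (mod 1073)
10^512 ≡ 343^2 = 117649 ≡ 692 (mod 1073)
10^1024 ≡ 692^2 = 478864 ≡ 306 (mod 1073)
1072 = 1024 + 32 + 16 in binary powers of 2.
So 10^1072 ≡ 306 · 285 · 306 ≡ 750 (mod 1073).
Since 750 ≠ 1, base 10 is a Fermat witness: 1073 is composite.

750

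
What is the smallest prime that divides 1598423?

1598423 is odd.
Digit sum 32, not divisible by 3.
Ends in 3: not divisible by 5.
7: 1598423 = 7·228346 + 1
11: 1598423 = 11·145311 + 2
13: 1598423 = 13·122955 + 8
17: 1598423 = 17·94024 + 15
19: 1598423 = 19·84127 + 10
23: 1598423 = 23·69496 + 15
29: 1598423 = 29·55118 + 1
31: 1598423 = 31·51562 + 1
37: 1598423 = 37·43200 + 23
41: 1598423 = 41·38985 + 38
43: 1598423 = 43·37172 + 27
47: 1598423 = 47·34009

47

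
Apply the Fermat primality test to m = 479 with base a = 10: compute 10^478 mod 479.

10^1 ≡ 10 (mod 479)
10^2 ≡ 10^2 = 100 ≡ 100 (mod 479)
10^4 ≡ 100^2 = 10000 ≡ 420 (mod 479)
10^8 ≡ 420^2 = 176400 ≡ 128 (mod 479)
10^16 ≡ 128^2 = 16384 ≡ 98 (mod 479)
10^32 ≡ 98^2 = 9604 ≡ 24 (mod 479)
10^64 ≡ 24^2 = 576 ≡ 97 (mod 479)
10^128 ≡ 97^2 = 9409 ≡ 308 (mod 479)
10^256 ≡ 308^2 = 94864 ≡ 22 (mod 479)
478 = 256 + 128 + 64 + 16 + 8 + 4 + 2 in binary powers of 2.
So 10^478 ≡ 22 · 308 · 97 · 98 · 128 · 420 · 100 ≡ 1 (mod 479).
Since the result is 1, base 10 gives no evidence that 479 is composite.

1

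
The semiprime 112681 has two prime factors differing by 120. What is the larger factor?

401

Since p = q + 120, we have 112681 = q(q + 120), so q² + 120q − 112681 = 0.
Discriminant: 120² + 4·112681 = 14400 + 450724 = 465124; √465124 = 682.
q = (−120 + 682)/2 = 281, and p = q + 120 = 401.
Check: 281 · 401 = 112681.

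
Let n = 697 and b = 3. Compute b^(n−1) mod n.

3^1 ≡ 3 (mod 697)
3^2 ≡ 3^2 = 9 ≡ 9 (mod 697)
3^4 ≡ 9^2 = 81 ≡ 81 (mod 697)
3^8 ≡ 81^2 = 6561 ≡ 288 (mod 697)
3^16 ≡ 288^2 = 82944 ≡ 1 (mod 697)
3^32 ≡ 1^2 = 1 ≡ 1 (mod 697)
3^64 ≡ 1^2 = 1 ≡ 1 (mod 697)
3^128 ≡ 1^2 = 1 ≡ 1 (mod 697)
3^256 ≡ 1^2 = 1 ≡ 1 (mod 697)
3^512 ≡ 1^2 = 1 ≡ 1 (mod 697)
696 = 512 + 128 + 32 + 16 + 8 in binary powers of 2.
So 3^696 ≡ 1 · 1 · 1 · 1 · 288 ≡ 288 (mod 697).
Since 288 ≠ 1, base 3 is a Fermat witness: 697 is composite.

288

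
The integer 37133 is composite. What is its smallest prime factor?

37133 is odd.
Digit sum 17, not divisible by 3.
Ends in 3: not divisible by 5.
7: 37133 = 7·5304 + 5
11: 37133 = 11·3375 + 8
13: 37133 = 13·2856 + 5
17: 37133 = 17·2184 + 5
19: 37133 = 19·1954 + 7
23: 37133 = 23·1614 + 11
29: 37133 = 29·1280 + 13
31: 37133 = 31·1197 + 26
37: 37133 = 37·1003 + 22
41: 37133 = 41·905 + 28
43: 37133 = 43·863 + 24
47: 37133 = 47·790 + 3
53: 37133 = 53·700 + 33
59: 37133 = 59·629 + 22
61: 37133 = 61·608 + 45
67: 37133 = 67·554 + 15
71: 37133 = 71·523

71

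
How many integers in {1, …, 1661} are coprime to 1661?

1500

Factor: 1661 = 11 · 151.
φ(1661) = (11−1) · (151−1) = 10 · 150 = 1500.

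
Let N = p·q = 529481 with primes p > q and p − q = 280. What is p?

881

Since p = q + 280, we have 529481 = q(q + 280), so q² + 280q − 529481 = 0.
Discriminant: 280² + 4·529481 = 78400 + 2117924 = 2196324; √2196324 = 1482.
q = (−280 + 1482)/2 = 601, and p = q + 280 = 881.
Check: 601 · 881 = 529481.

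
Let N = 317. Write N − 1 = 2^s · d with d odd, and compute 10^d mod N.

317 − 1 = 316 = 2^2 · 79, so d = 79.
10^1 ≡ 10 (mod 317)
10^2 ≡ 10^2 = 100 ≡ 100 (mod 317)
10^4 ≡ 100^2 = 10000 ≡ 173 (mod 317)
10^8 ≡ 173^2 = 29929 ≡ 131 (mod 317)
10^16 ≡ 131^2 = 17161 ≡ 43 (mod 317)
10^32 ≡ 43^2 = 1849 ≡ 264 (mod 317)
10^64 ≡ 264^2 = 69696 ≡ 273 (mod 317)
79 = 64 + 8 + 4 + 2 + 1 in binary powers of 2.
So 10^79 ≡ 273 · 131 · 173 · 100 · 10 ≡ 1 (mod 317).
Since 10^d ≡ 1 (mod 317), base 10 does not prove 317 composite.

1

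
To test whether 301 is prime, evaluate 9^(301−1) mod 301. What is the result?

9^1 ≡ 9 (mod 301)
9^2 ≡ 9^2 = 81 ≡ 81 (mod 301)
9^4 ≡ 81^2 = 6561 ≡ 240 (mod 301)
9^8 ≡ 240^2 = 57600 ≡ 109 (mod 301)
9^16 ≡ 109^2 = 11881 ≡ 142 (mod 301)
9^32 ≡ 142^2 = 20164 ≡ 298 (mod 301)
9^64 ≡ 298^2 = 88804 ≡ 9 (mod 301)
9^128 ≡ 9^2 = 81 ≡ 81 (mod 301)
9^256 ≡ 81^2 = 6561 ≡ 240 (mod 301)
300 = 256 + 32 + 8 + 4 in binary powers of 2.
So 9^300 ≡ 240 · 298 · 109 · 240 ≡ 176 (mod 301).
Since 176 ≠ 1, base 9 is a Fermat witness: 301 is composite.

176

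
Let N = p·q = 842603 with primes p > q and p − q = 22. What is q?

907

Since p = q + 22, we have 842603 = q(q + 22), so q² + 22q − 842603 = 0.
Discriminant: 22² + 4·842603 = 484 + 3370412 = 3370896; √3370896 = 1836.
q = (−22 + 1836)/2 = 907, and p = q + 22 = 929.
Check: 907 · 929 = 842603.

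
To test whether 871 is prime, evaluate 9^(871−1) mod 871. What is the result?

612

9^1 ≡ 9 (mod 871)
9^2 ≡ 9^2 = 81 ≡ 81 (mod 871)
9^4 ≡ 81^2 = 6561 ≡ 464 (mod 871)
9^8 ≡ 464^2 = 215296 ≡ 159 (mod 871)
9^16 ≡ 159^2 = 25281 ≡ 22 (mod 871)
9^32 ≡ 22^2 = 484 ≡ 484 (mod 871)
9^64 ≡ 484^2 = 234256 ≡ 828 (mod 871)
9^128 ≡ 828^2 = 685584 ≡ 107 (mod 871)
9^256 ≡ 107^2 = 11449 ≡ 126 (mod 871)
9^512 ≡ 126^2 = 15876 ≡ 198 (mod 871)
870 = 512 + 256 + 64 + 32 + 4 + 2 in binary powers of 2.
So 9^870 ≡ 198 · 126 · 828 · 484 · 464 · 81 ≡ 612 (mod 871).
Since 612 ≠ 1, base 9 is a Fermat witness: 871 is composite.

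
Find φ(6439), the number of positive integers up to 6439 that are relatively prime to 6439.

Factor: 6439 = 47 · 137.
φ(6439) = (47−1) · (137−1) = 46 · 136 = 6256.

6256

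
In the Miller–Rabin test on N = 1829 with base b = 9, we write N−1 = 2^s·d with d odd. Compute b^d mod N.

1829 − 1 = 1828 = 2^2 · 457, so d = 457.
9^1 ≡ 9 (mod 1829)
9^2 ≡ 9^2 = 81 ≡ 81 (mod 1829)
9^4 ≡ 81^2 = 6561 ≡ 1074 (mod 1829)
9^8 ≡ 1074^2 = 1153476 ≡ 1206 (mod 1829)
9^16 ≡ 1206^2 = 1454436 ≡ 381 (mod 1829)
9^32 ≡ 381^2 = 145161 ≡ 670 (mod 1829)
9^64 ≡ 670^2 = 448900 ≡ 795 (mod 1829)
9^128 ≡ 795^2 = 632025 ≡ 1020 (mod 1829)
9^256 ≡ 1020^2 = 1040400 ≡ 1528 (mod 1829)
457 = 256 + 128 + 64 + 8 + 1 in binary powers of 2.
So 9^457 ≡ 1528 · 1020 · 795 · 1206 · 9 ≡ 1405 (mod 1829).
Squaring chain: 1405 → 534; never reaches −1, so base 9 is a Miller–Rabin witness that 1829 is composite.

1405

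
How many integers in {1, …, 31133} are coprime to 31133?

Factor: 31133 = 163 · 191.
φ(31133) = (163−1) · (191−1) = 162 · 190 = 30780.

30780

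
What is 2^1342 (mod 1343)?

2^1 ≡ 2 (mod 1343)
2^2 ≡ 2^2 = 4 ≡ 4 (mod 1343)
2^4 ≡ 4^2 = 16 ≡ 16 (mod 1343)
2^8 ≡ 16^2 = 256 ≡ 256 (mod 1343)
2^16 ≡ 256^2 = 65536 ≡ 1072 (mod 1343)
2^32 ≡ 1072^2 = 1149184 ≡ 919 (mod 1343)
2^64 ≡ 919^2 = 844561 ≡ 1157 (mod 1343)
2^128 ≡ 1157^2 = 1338649 ≡ 1021 (mod 1343)
2^256 ≡ 1021^2 = 1042441 ≡ 273 (mod 1343)
2^512 ≡ 273^2 = 74529 ≡ 664 (mod 1343)
2^1024 ≡ 664^2 = 440896 ≡ 392 (mod 1343)
1342 = 1024 + 256 + 32 + 16 + 8 + 4 + 2 in binary powers of 2.
So 2^1342 ≡ 392 · 273 · 919 · 1072 · 256 · 16 · 4 ≡ 914 (mod 1343).
Since 914 ≠ 1, base 2 is a Fermat witness: 1343 is composite.

914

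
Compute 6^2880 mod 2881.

6^1 ≡ 6 (mod 2881)
6^2 ≡ 6^2 = 36 ≡ 36 (mod 2881)
6^4 ≡ 36^2 = 1296 ≡ 1296 (mod 2881)
6^8 ≡ 1296^2 = 1679616 ≡ 2874 (mod 2881)
6^16 ≡ 2874^2 = 8259876 ≡ 49 (mod 2881)
6^32 ≡ 49^2 = 2401 ≡ 2401 (mod 2881)
6^64 ≡ 2401^2 = 5764801 ≡ 2801 (mod 2881)
6^128 ≡ 2801^2 = 7845601 ≡ 638 (mod 2881)
6^256 ≡ 638^2 = 407044 ≡ 823 (mod 2881)
6^512 ≡ 823^2 = 677329 ≡ 294 (mod 2881)
6^1024 ≡ 294^2 = 86436 ≡ 6 (mod 2881)
6^2048 ≡ 6^2 = 36 ≡ 36 (mod 2881)
2880 = 2048 + 512 + 256 + 64 in binary powers of 2.
So 6^2880 ≡ 36 · 294 · 823 · 2801 ≡ 2839 (mod 2881).
Since 2839 ≠ 1, base 6 is a Fermat witness: 2881 is composite.

2839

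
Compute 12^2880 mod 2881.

12^1 ≡ 12 (mod 2881)
12^2 ≡ 12^2 = 144 ≡ 144 (mod 2881)
12^4 ≡ 144^2 = 20736 ≡ 569 (mod 2881)
12^8 ≡ 569^2 = 323761 ≡ 1089 (mod 2881)
12^16 ≡ 1089^2 = 1185921 ≡ 1830 (mod 2881)
12^32 ≡ 1830^2 = 3348900 ≡ 1178 (mod 2881)
12^64 ≡ 1178^2 = 1387684 ≡ 1923 (mod 2881)
12^128 ≡ 1923^2 = 3697929 ≡ 1606 (mod 2881)
12^256 ≡ 1606^2 = 2579236 ≡ 741 (mod 2881)
12^512 ≡ 741^2 = 549081 ≡ 1691 (mod 2881)
12^1024 ≡ 1691^2 = 2859481 ≡ 1529 (mod 2881)
12^2048 ≡ 1529^2 = 2337841 ≡ 1350 (mod 2881)
2880 = 2048 + 512 + 256 + 64 in binary powers of 2.
So 12^2880 ≡ 1350 · 1691 · 741 · 1923 ≡ 2744 (mod 2881).
Since 2744 ≠ 1, base 12 is a Fermat witness: 2881 is composite.

2744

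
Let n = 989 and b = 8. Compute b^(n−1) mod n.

8^1 ≡ 8 (mod 989)
8^2 ≡ 8^2 = 64 ≡ 64 (mod 989)
8^4 ≡ 64^2 = 4096 ≡ 140 (mod 989)
8^8 ≡ 140^2 = 19600 ≡ 809 (mod 989)
8^16 ≡ 809^2 = 654481 ≡ 752 (mod 989)
8^32 ≡ 752^2 = 565504 ≡ 785 (mod 989)
8^64 ≡ 785^2 = 616225 ≡ 78 (mod 989)
8^128 ≡ 78^2 = 6084 ≡ 150 (mod 989)
8^256 ≡ 150^2 = 22500 ≡ 742 (mod 989)
8^512 ≡ 742^2 = 550564 ≡ 680 (mod 989)
988 = 512 + 256 + 128 + 64 + 16 + 8 + 4 in binary powers of 2.
So 8^988 ≡ 680 · 742 · 150 · 78 · 752 · 809 · 140 ≡ 78 (mod 989).
Since 78 ≠ 1, base 8 is a Fermat witness: 989 is composite.

78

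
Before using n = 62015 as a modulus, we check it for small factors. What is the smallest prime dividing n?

62015 is odd.
Digit sum 14, not divisible by 3.
Ends in 5: divisible by 5.

5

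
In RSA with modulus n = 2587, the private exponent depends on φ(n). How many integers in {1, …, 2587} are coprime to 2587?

2376

Factor: 2587 = 13 · 199.
φ(2587) = (13−1) · (199−1) = 12 · 198 = 2376.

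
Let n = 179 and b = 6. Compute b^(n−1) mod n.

1

6^1 ≡ 6 (mod 179)
6^2 ≡ 6^2 = 36 ≡ 36 (mod 179)
6^4 ≡ 36^2 = 1296 ≡ 43 (mod 179)
6^8 ≡ 43^2 = 1849 ≡ 59 (mod 179)
6^16 ≡ 59^2 = 3481 ≡ 80 (mod 179)
6^32 ≡ 80^2 = 6400 ≡ 135 (mod 179)
6^64 ≡ 135^2 = 18225 ≡ 146 (mod 179)
6^128 ≡ 146^2 = 21316 ≡ 15 (mod 179)
178 = 128 + 32 + 16 + 2 in binary powers of 2.
So 6^178 ≡ 15 · 135 · 80 · 36 ≡ 1 (mod 179).
Since the result is 1, base 6 gives no evidence that 179 is composite.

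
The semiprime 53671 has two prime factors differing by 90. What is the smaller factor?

191

Since p = q + 90, we have 53671 = q(q + 90), so q² + 90q − 53671 = 0.
Discriminant: 90² + 4·53671 = 8100 + 214684 = 222784; √222784 = 472.
q = (−90 + 472)/2 = 191, and p = q + 90 = 281.
Check: 191 · 281 = 53671.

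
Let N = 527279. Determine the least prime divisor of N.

527279 is odd.
Digit sum 32, not divisible by 3.
Ends in 9: not divisible by 5.
7: 527279 = 7·75325 + 4
11: 527279 = 11·47934 + 5
13: 527279 = 13·40559 + 12
17: 527279 = 17·31016 + 7
19: 527279 = 19·27751 + 10
23: 527279 = 23·22925 + 4
29: 527279 = 29·18182 + 1
31: 527279 = 31·17009

31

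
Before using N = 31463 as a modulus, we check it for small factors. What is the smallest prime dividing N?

31463 is odd.
Digit sum 17, not divisible by 3.
Ends in 3: not divisible by 5.
7: 31463 = 7·4494 + 5
11: 31463 = 11·2860 + 3
13: 31463 = 13·2420 + 3
17: 31463 = 17·1850 + 13
19: 31463 = 19·1655 + 18
23: 31463 = 23·1367 + 22
29: 31463 = 29·1084 + 27
31: 31463 = 31·1014 + 29
37: 31463 = 37·850 + 13
41: 31463 = 41·767 + 16
43: 31463 = 43·731 + 30
47: 31463 = 47·669 + 20
53: 31463 = 53·593 + 34
59: 31463 = 59·533 + 16
61: 31463 = 61·515 + 48
67: 31463 = 67·469 + 40
71: 31463 = 71·443 + 10
73: 31463 = 73·431

73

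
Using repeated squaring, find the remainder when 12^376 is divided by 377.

12^1 ≡ 12 (mod 377)
12^2 ≡ 12^2 = 144 ≡ 144 (mod 377)
12^4 ≡ 144^2 = 20736 ≡ 1 (mod 377)
12^8 ≡ 1^2 = 1 ≡ 1 (mod 377)
12^16 ≡ 1^2 = 1 ≡ 1 (mod 377)
12^32 ≡ 1^2 = 1 ≡ 1 (mod 377)
12^64 ≡ 1^2 = 1 ≡ 1 (mod 377)
12^128 ≡ 1^2 = 1 ≡ 1 (mod 377)
12^256 ≡ 1^2 = 1 ≡ 1 (mod 377)
376 = 256 + 64 + 32 + 16 + 8 in binary powers of 2.
So 12^376 ≡ 1 · 1 · 1 · 1 · 1 ≡ 1 (mod 377).
Since the result is 1, base 12 gives no evidence that 377 is composite.

1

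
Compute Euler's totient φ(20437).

Factor: 20437 = 107 · 191.
φ(20437) = (107−1) · (191−1) = 106 · 190 = 20140.

20140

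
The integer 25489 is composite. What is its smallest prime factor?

25489 is odd.
Digit sum 28, not divisible by 3.
Ends in 9: not divisible by 5.
7: 25489 = 7·3641 + 2
11: 25489 = 11·2317 + 2
13: 25489 = 13·1960 + 9
17: 25489 = 17·1499 + 6
19: 25489 = 19·1341 + 10
23: 25489 = 23·1108 + 5
29: 25489 = 29·878 + 27
31: 25489 = 31·822 + 7
37: 25489 = 37·688 + 33
41: 25489 = 41·621 + 28
43: 25489 = 43·592 + 33
47: 25489 = 47·542 + 15
53: 25489 = 53·480 + 49
59: 25489 = 59·432 + 1
61: 25489 = 61·417 + 52
67: 25489 = 67·380 + 29
71: 25489 = 71·359

71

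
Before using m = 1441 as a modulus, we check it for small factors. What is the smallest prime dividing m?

1441 is odd.
Digit sum 10, not divisible by 3.
Ends in 1: not divisible by 5.
7: 1441 = 7·205 + 6
11: 1441 = 11·131

11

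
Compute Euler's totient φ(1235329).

1199520

Factor: 1235329 = 71 · 127 · 137.
φ(1235329) = (71−1) · (127−1) · (137−1) = 70 · 126 · 136 = 1199520.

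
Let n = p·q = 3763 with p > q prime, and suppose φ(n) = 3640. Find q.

53

φ(n) = (p−1)(q−1) = n − (p+q) + 1, so p + q = 3763 − 3640 + 1 = 124.
p and q are the roots of t² − 124t + 3763 = 0.
Discriminant: 124² − 4·3763 = 15376 − 15052 = 324; √324 = 18.
q = (124 − 18)/2 = 53, p = (124 + 18)/2 = 71.
Check: 53 · 71 = 3763.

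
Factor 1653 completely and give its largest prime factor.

29

1653 = 3 · 551
551 = 19 · 29
29 is prime.
So 1653 = 3 · 19 · 29; the largest prime factor is 29.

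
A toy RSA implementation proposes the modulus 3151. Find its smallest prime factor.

23

3151 is odd.
Digit sum 10, not divisible by 3.
Ends in 1: not divisible by 5.
7: 3151 = 7·450 + 1
11: 3151 = 11·286 + 5
13: 3151 = 13·242 + 5
17: 3151 = 17·185 + 6
19: 3151 = 19·165 + 16
23: 3151 = 23·137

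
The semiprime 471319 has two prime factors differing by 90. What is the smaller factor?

Since p = q + 90, we have 471319 = q(q + 90), so q² + 90q − 471319 = 0.
Discriminant: 90² + 4·471319 = 8100 + 1885276 = 1893376; √1893376 = 1376.
q = (−90 + 1376)/2 = 643, and p = q + 90 = 733.
Check: 643 · 733 = 471319.

643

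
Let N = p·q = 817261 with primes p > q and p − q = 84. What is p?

Since p = q + 84, we have 817261 = q(q + 84), so q² + 84q − 817261 = 0.
Discriminant: 84² + 4·817261 = 7056 + 3269044 = 3276100; √3276100 = 1810.
q = (−84 + 1810)/2 = 863, and p = q + 84 = 947.
Check: 863 · 947 = 817261.

947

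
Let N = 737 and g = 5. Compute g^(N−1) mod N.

643

5^1 ≡ 5 (mod 737)
5^2 ≡ 5^2 = 25 ≡ 25 (mod 737)
5^4 ≡ 25^2 = 625 ≡ 625 (mod 737)
5^8 ≡ 625^2 = 390625 ≡ 15 (mod 737)
5^16 ≡ 15^2 = 225 ≡ 225 (mod 737)
5^32 ≡ 225^2 = 50625 ≡ 509 (mod 737)
5^64 ≡ 509^2 = 259081 ≡ 394 (mod 737)
5^128 ≡ 394^2 = 155236 ≡ 466 (mod 737)
5^256 ≡ 466^2 = 217156 ≡ 478 (mod 737)
5^512 ≡ 478^2 = 228484 ≡ 14 (mod 737)
736 = 512 + 128 + 64 + 32 in binary powers of 2.
So 5^736 ≡ 14 · 466 · 394 · 509 ≡ 643 (mod 737).
Since 643 ≠ 1, base 5 is a Fermat witness: 737 is composite.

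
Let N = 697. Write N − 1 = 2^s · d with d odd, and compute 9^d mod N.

697 − 1 = 696 = 2^3 · 87, so d = 87.
9^1 ≡ 9 (mod 697)
9^2 ≡ 9^2 = 81 ≡ 81 (mod 697)
9^4 ≡ 81^2 = 6561 ≡ 288 (mod 697)
9^8 ≡ 288^2 = 82944 ≡ 1 (mod 697)
9^16 ≡ 1^2 = 1 ≡ 1 (mod 697)
9^32 ≡ 1^2 = 1 ≡ 1 (mod 697)
9^64 ≡ 1^2 = 1 ≡ 1 (mod 697)
87 = 64 + 16 + 4 + 2 + 1 in binary powers of 2.
So 9^87 ≡ 1 · 1 · 288 · 81 · 9 ≡ 155 (mod 697).
Squaring chain: 155 → 327 → 288; never reaches −1, so base 9 is a Miller–Rabin witness that 697 is composite.

155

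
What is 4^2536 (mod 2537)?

317

4^1 ≡ 4 (mod 2537)
4^2 ≡ 4^2 = 16 ≡ 16 (mod 2537)
4^4 ≡ 16^2 = 256 ≡ 256 (mod 2537)
4^8 ≡ 256^2 = 65536 ≡ 2111 (mod 2537)
4^16 ≡ 2111^2 = 4456321 ≡ 1349 (mod 2537)
4^32 ≡ 1349^2 = 1819801 ≡ 772 (mod 2537)
4^64 ≡ 772^2 = 595984 ≡ 2326 (mod 2537)
4^128 ≡ 2326^2 = 5410276 ≡ 1392 (mod 2537)
4^256 ≡ 1392^2 = 1937664 ≡ 1933 (mod 2537)
4^512 ≡ 1933^2 = 3736489 ≡ 2025 (mod 2537)
4^1024 ≡ 2025^2 = 4100625 ≡ 833 (mod 2537)
4^2048 ≡ 833^2 = 693889 ≡ 1288 (mod 2537)
2536 = 2048 + 256 + 128 + 64 + 32 + 8 in binary powers of 2.
So 4^2536 ≡ 1288 · 1933 · 1392 · 2326 · 772 · 2111 ≡ 317 (mod 2537).
Since 317 ≠ 1, base 4 is a Fermat witness: 2537 is composite.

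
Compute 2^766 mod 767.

556

2^1 ≡ 2 (mod 767)
2^2 ≡ 2^2 = 4 ≡ 4 (mod 767)
2^4 ≡ 4^2 = 16 ≡ 16 (mod 767)
2^8 ≡ 16^2 = 256 ≡ 256 (mod 767)
2^16 ≡ 256^2 = 65536 ≡ 341 (mod 767)
2^32 ≡ 341^2 = 116281 ≡ 464 (mod 767)
2^64 ≡ 464^2 = 215296 ≡ 536 (mod 767)
2^128 ≡ 536^2 = 287296 ≡ 438 (mod 767)
2^256 ≡ 438^2 = 191844 ≡ 94 (mod 767)
2^512 ≡ 94^2 = 8836 ≡ 399 (mod 767)
766 = 512 + 128 + 64 + 32 + 16 + 8 + 4 + 2 in binary powers of 2.
So 2^766 ≡ 399 · 438 · 536 · 464 · 341 · 256 · 16 · 4 ≡ 556 (mod 767).
Since 556 ≠ 1, base 2 is a Fermat witness: 767 is composite.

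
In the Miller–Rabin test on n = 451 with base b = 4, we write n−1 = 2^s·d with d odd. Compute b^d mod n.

122

451 − 1 = 450 = 2^1 · 225, so d = 225.
4^1 ≡ 4 (mod 451)
4^2 ≡ 4^2 = 16 ≡ 16 (mod 451)
4^4 ≡ 16^2 = 256 ≡ 256 (mod 451)
4^8 ≡ 256^2 = 65536 ≡ 141 (mod 451)
4^16 ≡ 141^2 = 19881 ≡ 37 (mod 451)
4^32 ≡ 37^2 = 1369 ≡ 16 (mod 451)
4^64 ≡ 16^2 = 256 ≡ 256 (mod 451)
4^128 ≡ 256^2 = 65536 ≡ 141 (mod 451)
225 = 128 + 64 + 32 + 1 in binary powers of 2.
So 4^225 ≡ 141 · 256 · 16 · 4 ≡ 122 (mod 451).
Squaring chain: 122; never reaches −1, so base 4 is a Miller–Rabin witness that 451 is composite.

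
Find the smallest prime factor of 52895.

52895 is odd.
Digit sum 29, not divisible by 3.
Ends in 5: divisible by 5.

5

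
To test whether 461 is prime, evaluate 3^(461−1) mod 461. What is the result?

1

3^1 ≡ 3 (mod 461)
3^2 ≡ 3^2 = 9 ≡ 9 (mod 461)
3^4 ≡ 9^2 = 81 ≡ 81 (mod 461)
3^8 ≡ 81^2 = 6561 ≡ 107 (mod 461)
3^16 ≡ 107^2 = 11449 ≡ 385 (mod 461)
3^32 ≡ 385^2 = 148225 ≡ 244 (mod 461)
3^64 ≡ 244^2 = 59536 ≡ 67 (mod 461)
3^128 ≡ 67^2 = 4489 ≡ 340 (mod 461)
3^256 ≡ 340^2 = 115600 ≡ 350 (mod 461)
460 = 256 + 128 + 64 + 8 + 4 in binary powers of 2.
So 3^460 ≡ 350 · 340 · 67 · 107 · 81 ≡ 1 (mod 461).
Since the result is 1, base 3 gives no evidence that 461 is composite.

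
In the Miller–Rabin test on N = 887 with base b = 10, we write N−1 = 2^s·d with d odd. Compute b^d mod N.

887 − 1 = 886 = 2^1 · 443, so d = 443.
10^1 ≡ 10 (mod 887)
10^2 ≡ 10^2 = 100 ≡ 100 (mod 887)
10^4 ≡ 100^2 = 10000 ≡ 243 (mod 887)
10^8 ≡ 243^2 = 59049 ≡ 507 (mod 887)
10^16 ≡ 507^2 = 257049 ≡ 706 (mod 887)
10^32 ≡ 706^2 = 498436 ≡ 829 (mod 887)
10^64 ≡ 829^2 = 687241 ≡ 703 (mod 887)
10^128 ≡ 703^2 = 494209 ≡ 150 (mod 887)
10^256 ≡ 150^2 = 22500 ≡ 325 (mod 887)
443 = 256 + 128 + 32 + 16 + 8 + 2 + 1 in binary powers of 2.
So 10^443 ≡ 325 · 150 · 829 · 706 · 507 · 100 · 10 ≡ 886 (mod 887).
Since 10^d ≡ 886 (mod 887), base 10 does not prove 887 composite.

886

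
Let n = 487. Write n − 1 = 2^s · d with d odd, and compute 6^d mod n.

487 − 1 = 486 = 2^1 · 243, so d = 243.
6^1 ≡ 6 (mod 487)
6^2 ≡ 6^2 = 36 ≡ 36 (mod 487)
6^4 ≡ 36^2 = 1296 ≡ 322 (mod 487)
6^8 ≡ 322^2 = 103684 ≡ 440 (mod 487)
6^16 ≡ 440^2 = 193600 ≡ 261 (mod 487)
6^32 ≡ 261^2 = 68121 ≡ 428 (mod 487)
6^64 ≡ 428^2 = 183184 ≡ 72 (mod 487)
6^128 ≡ 72^2 = 5184 ≡ 314 (mod 487)
243 = 128 + 64 + 32 + 16 + 2 + 1 in binary powers of 2.
So 6^243 ≡ 314 · 72 · 428 · 261 · 36 · 6 ≡ 486 (mod 487).
Since 6^d ≡ 486 (mod 487), base 6 does not prove 487 composite.

486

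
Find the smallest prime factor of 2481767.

2481767 is odd.
Digit sum 35, not divisible by 3.
Ends in 7: not divisible by 5.
7: 2481767 = 7·354538 + 1
11: 2481767 = 11·225615 + 2
13: 2481767 = 13·190905 + 2
17: 2481767 = 17·145986 + 5
19: 2481767 = 19·130619 + 6
23: 2481767 = 23·107902 + 21
29: 2481767 = 29·85578 + 5
31: 2481767 = 31·80057

31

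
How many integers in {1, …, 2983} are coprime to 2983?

Factor: 2983 = 19 · 157.
φ(2983) = (19−1) · (157−1) = 18 · 156 = 2808.

2808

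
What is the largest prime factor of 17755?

67

17755 = 5 · 3551
3551 = 53 · 67
67 is prime.
So 17755 = 5 · 53 · 67; the largest prime factor is 67.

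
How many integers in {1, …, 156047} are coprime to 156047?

143640

Factor: 156047 = 19 · 43 · 191.
φ(156047) = (19−1) · (43−1) · (191−1) = 18 · 42 · 190 = 143640.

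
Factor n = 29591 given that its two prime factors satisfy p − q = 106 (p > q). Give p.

Since p = q + 106, we have 29591 = q(q + 106), so q² + 106q − 29591 = 0.
Discriminant: 106² + 4·29591 = 11236 + 118364 = 129600; √129600 = 360.
q = (−106 + 360)/2 = 127, and p = q + 106 = 233.
Check: 127 · 233 = 29591.

233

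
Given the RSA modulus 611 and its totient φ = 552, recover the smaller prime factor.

13

φ(n) = (p−1)(q−1) = n − (p+q) + 1, so p + q = 611 − 552 + 1 = 60.
p and q are the roots of t² − 60t + 611 = 0.
Discriminant: 60² − 4·611 = 3600 − 2444 = 1156; √1156 = 34.
q = (60 − 34)/2 = 13, p = (60 + 34)/2 = 47.
Check: 13 · 47 = 611.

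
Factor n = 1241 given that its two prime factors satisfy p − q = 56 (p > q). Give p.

73

Since p = q + 56, we have 1241 = q(q + 56), so q² + 56q − 1241 = 0.
Discriminant: 56² + 4·1241 = 3136 + 4964 = 8100; √8100 = 90.
q = (−56 + 90)/2 = 17, and p = q + 56 = 73.
Check: 17 · 73 = 1241.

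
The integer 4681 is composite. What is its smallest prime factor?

4681 is odd.
Digit sum 19, not divisible by 3.
Ends in 1: not divisible by 5.
7: 4681 = 7·668 + 5
11: 4681 = 11·425 + 6
13: 4681 = 13·360 + 1
17: 4681 = 17·275 + 6
19: 4681 = 19·246 + 7
23: 4681 = 23·203 + 12
29: 4681 = 29·161 + 12
31: 4681 = 31·151

31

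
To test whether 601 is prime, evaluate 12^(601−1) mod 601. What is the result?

12^1 ≡ 12 (mod 601)
12^2 ≡ 12^2 = 144 ≡ 144 (mod 601)
12^4 ≡ 144^2 = 20736 ≡ 302 (mod 601)
12^8 ≡ 302^2 = 91204 ≡ 453 (mod 601)
12^16 ≡ 453^2 = 205209 ≡ 268 (mod 601)
12^32 ≡ 268^2 = 71824 ≡ 305 (mod 601)
12^64 ≡ 305^2 = 93025 ≡ 471 (mod 601)
12^128 ≡ 471^2 = 221841 ≡ 72 (mod 601)
12^256 ≡ 72^2 = 5184 ≡ 376 (mod 601)
12^512 ≡ 376^2 = 141376 ≡ 141 (mod 601)
600 = 512 + 64 + 16 + 8 in binary powers of 2.
So 12^600 ≡ 141 · 471 · 268 · 453 ≡ 1 (mod 601).
Since the result is 1, base 12 gives no evidence that 601 is composite.

1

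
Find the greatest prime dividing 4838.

59

4838 = 2 · 2419
2419 = 41 · 59
59 is prime.
So 4838 = 2 · 41 · 59; the largest prime factor is 59.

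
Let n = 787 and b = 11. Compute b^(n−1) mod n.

11^1 ≡ 11 (mod 787)
11^2 ≡ 11^2 = 121 ≡ 121 (mod 787)
11^4 ≡ 121^2 = 14641 ≡ 475 (mod 787)
11^8 ≡ 475^2 = 225625 ≡ 543 (mod 787)
11^16 ≡ 543^2 = 294849 ≡ 511 (mod 787)
11^32 ≡ 511^2 = 261121 ≡ 624 (mod 787)
11^64 ≡ 624^2 = 389376 ≡ 598 (mod 787)
11^128 ≡ 598^2 = 357604 ≡ 306 (mod 787)
11^256 ≡ 306^2 = 93636 ≡ 770 (mod 787)
11^512 ≡ 770^2 = 592900 ≡ 289 (mod 787)
786 = 512 + 256 + 16 + 2 in binary powers of 2.
So 11^786 ≡ 289 · 770 · 511 · 121 ≡ 1 (mod 787).
Since the result is 1, base 11 gives no evidence that 787 is composite.

1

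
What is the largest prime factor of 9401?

9401 = 7 · 1343
1343 = 17 · 79
79 is prime.
So 9401 = 7 · 17 · 79; the largest prime factor is 79.

79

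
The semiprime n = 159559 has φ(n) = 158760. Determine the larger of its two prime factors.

421

φ(n) = (p−1)(q−1) = n − (p+q) + 1, so p + q = 159559 − 158760 + 1 = 800.
p and q are the roots of t² − 800t + 159559 = 0.
Discriminant: 800² − 4·159559 = 640000 − 638236 = 1764; √1764 = 42.
q = (800 − 42)/2 = 379, p = (800 + 42)/2 = 421.
Check: 379 · 421 = 159559.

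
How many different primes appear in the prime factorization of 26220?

5

26220 = 2^2 · 6555
6555 = 3 · 2185
2185 = 5 · 437
437 = 19 · 23
26220 = 2^2 · 3 · 5 · 19 · 23, which has 5 distinct prime factors.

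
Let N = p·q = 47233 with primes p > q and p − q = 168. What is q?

Since p = q + 168, we have 47233 = q(q + 168), so q² + 168q − 47233 = 0.
Discriminant: 168² + 4·47233 = 28224 + 188932 = 217156; √217156 = 466.
q = (−168 + 466)/2 = 149, and p = q + 168 = 317.
Check: 149 · 317 = 47233.

149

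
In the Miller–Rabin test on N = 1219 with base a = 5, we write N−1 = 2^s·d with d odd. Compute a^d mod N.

1146

1219 − 1 = 1218 = 2^1 · 609, so d = 609.
5^1 ≡ 5 (mod 1219)
5^2 ≡ 5^2 = 25 ≡ 25 (mod 1219)
5^4 ≡ 25^2 = 625 ≡ 625 (mod 1219)
5^8 ≡ 625^2 = 390625 ≡ 545 (mod 1219)
5^16 ≡ 545^2 = 297025 ≡ 808 (mod 1219)
5^32 ≡ 808^2 = 652864 ≡ 699 (mod 1219)
5^64 ≡ 699^2 = 488601 ≡ 1001 (mod 1219)
5^128 ≡ 1001^2 = 1002001 ≡ 1202 (mod 1219)
5^256 ≡ 1202^2 = 1444804 ≡ 289 (mod 1219)
5^512 ≡ 289^2 = 83521 ≡ 629 (mod 1219)
609 = 512 + 64 + 32 + 1 in binary powers of 2.
So 5^609 ≡ 629 · 1001 · 699 · 5 ≡ 1146 (mod 1219).
Squaring chain: 1146; never reaches −1, so base 5 is a Miller–Rabin witness that 1219 is composite.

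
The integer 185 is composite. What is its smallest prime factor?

185 is odd.
Digit sum 14, not divisible by 3.
Ends in 5: divisible by 5.

5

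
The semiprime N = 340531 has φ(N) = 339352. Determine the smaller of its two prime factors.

φ(n) = (p−1)(q−1) = n − (p+q) + 1, so p + q = 340531 − 339352 + 1 = 1180.
p and q are the roots of t² − 1180t + 340531 = 0.
Discriminant: 1180² − 4·340531 = 1392400 − 1362124 = 30276; √30276 = 174.
q = (1180 − 174)/2 = 503, p = (1180 + 174)/2 = 677.
Check: 503 · 677 = 340531.

503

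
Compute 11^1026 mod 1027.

11^1 ≡ 11 (mod 1027)
11^2 ≡ 11^2 = 121 ≡ 121 (mod 1027)
11^4 ≡ 121^2 = 14641 ≡ 263 (mod 1027)
11^8 ≡ 263^2 = 69169 ≡ 360 (mod 1027)
11^16 ≡ 360^2 = 129600 ≡ 198 (mod 1027)
11^32 ≡ 198^2 = 39204 ≡ 178 (mod 1027)
11^64 ≡ 178^2 = 31684 ≡ 874 (mod 1027)
11^128 ≡ 874^2 = 763876 ≡ 815 (mod 1027)
11^256 ≡ 815^2 = 664225 ≡ 783 (mod 1027)
11^512 ≡ 783^2 = 613089 ≡ 997 (mod 1027)
11^1024 ≡ 997^2 = 994009 ≡ 900 (mod 1027)
1026 = 1024 + 2 in binary powers of 2.
So 11^1026 ≡ 900 · 121 ≡ 38 (mod 1027).
Since 38 ≠ 1, base 11 is a Fermat witness: 1027 is composite.

38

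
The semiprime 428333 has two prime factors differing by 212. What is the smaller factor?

Since p = q + 212, we have 428333 = q(q + 212), so q² + 212q − 428333 = 0.
Discriminant: 212² + 4·428333 = 44944 + 1713332 = 1758276; √1758276 = 1326.
q = (−212 + 1326)/2 = 557, and p = q + 212 = 769.
Check: 557 · 769 = 428333.

557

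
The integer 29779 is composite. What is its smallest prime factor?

97

29779 is odd.
Digit sum 34, not divisible by 3.
Ends in 9: not divisible by 5.
7: 29779 = 7·4254 + 1
11: 29779 = 11·2707 + 2
13: 29779 = 13·2290 + 9
17: 29779 = 17·1751 + 12
19: 29779 = 19·1567 + 6
23: 29779 = 23·1294 + 17
29: 29779 = 29·1026 + 25
31: 29779 = 31·960 + 19
37: 29779 = 37·804 + 31
41: 29779 = 41·726 + 13
43: 29779 = 43·692 + 23
47: 29779 = 47·633 + 28
53: 29779 = 53·561 + 46
59: 29779 = 59·504 + 43
61: 29779 = 61·488 + 11
67: 29779 = 67·444 + 31
71: 29779 = 71·419 + 30
73: 29779 = 73·407 + 68
79: 29779 = 79·376 + 75
83: 29779 = 83·358 + 65
89: 29779 = 89·334 + 53
97: 29779 = 97·307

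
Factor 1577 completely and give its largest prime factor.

83

1577 = 19 · 83
83 is prime.
So 1577 = 19 · 83; the largest prime factor is 83.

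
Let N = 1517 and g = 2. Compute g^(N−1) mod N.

756

2^1 ≡ 2 (mod 1517)
2^2 ≡ 2^2 = 4 ≡ 4 (mod 1517)
2^4 ≡ 4^2 = 16 ≡ 16 (mod 1517)
2^8 ≡ 16^2 = 256 ≡ 256 (mod 1517)
2^16 ≡ 256^2 = 65536 ≡ 305 (mod 1517)
2^32 ≡ 305^2 = 93025 ≡ 488 (mod 1517)
2^64 ≡ 488^2 = 238144 ≡ 1492 (mod 1517)
2^128 ≡ 1492^2 = 2226064 ≡ 625 (mod 1517)
2^256 ≡ 625^2 = 390625 ≡ 756 (mod 1517)
2^512 ≡ 756^2 = 571536 ≡ 1144 (mod 1517)
2^1024 ≡ 1144^2 = 1308736 ≡ 1082 (mod 1517)
1516 = 1024 + 256 + 128 + 64 + 32 + 8 + 4 in binary powers of 2.
So 2^1516 ≡ 1082 · 756 · 625 · 1492 · 488 · 256 · 16 ≡ 756 (mod 1517).
Since 756 ≠ 1, base 2 is a Fermat witness: 1517 is composite.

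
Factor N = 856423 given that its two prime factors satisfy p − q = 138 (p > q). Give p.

Since p = q + 138, we have 856423 = q(q + 138), so q² + 138q − 856423 = 0.
Discriminant: 138² + 4·856423 = 19044 + 3425692 = 3444736; √3444736 = 1856.
q = (−138 + 1856)/2 = 859, and p = q + 138 = 997.
Check: 859 · 997 = 856423.

997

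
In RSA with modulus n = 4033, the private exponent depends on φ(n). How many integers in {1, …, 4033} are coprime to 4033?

Factor: 4033 = 37 · 109.
φ(4033) = (37−1) · (109−1) = 36 · 108 = 3888.

3888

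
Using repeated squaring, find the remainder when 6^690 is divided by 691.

1

6^1 ≡ 6 (mod 691)
6^2 ≡ 6^2 = 36 ≡ 36 (mod 691)
6^4 ≡ 36^2 = 1296 ≡ 605 (mod 691)
6^8 ≡ 605^2 = 366025 ≡ 486 (mod 691)
6^16 ≡ 486^2 = 236196 ≡ 565 (mod 691)
6^32 ≡ 565^2 = 319225 ≡ 674 (mod 691)
6^64 ≡ 674^2 = 454276 ≡ 289 (mod 691)
6^128 ≡ 289^2 = 83521 ≡ 601 (mod 691)
6^256 ≡ 601^2 = 361201 ≡ 499 (mod 691)
6^512 ≡ 499^2 = 249001 ≡ 241 (mod 691)
690 = 512 + 128 + 32 + 16 + 2 in binary powers of 2.
So 6^690 ≡ 241 · 601 · 674 · 565 · 36 ≡ 1 (mod 691).
Since the result is 1, base 6 gives no evidence that 691 is composite.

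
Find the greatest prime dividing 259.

259 = 7 · 37
37 is prime.
So 259 = 7 · 37; the largest prime factor is 37.

37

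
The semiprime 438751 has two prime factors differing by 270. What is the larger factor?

Since p = q + 270, we have 438751 = q(q + 270), so q² + 270q − 438751 = 0.
Discriminant: 270² + 4·438751 = 72900 + 1755004 = 1827904; √1827904 = 1352.
q = (−270 + 1352)/2 = 541, and p = q + 270 = 811.
Check: 541 · 811 = 438751.

811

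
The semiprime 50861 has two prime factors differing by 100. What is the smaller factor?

Since p = q + 100, we have 50861 = q(q + 100), so q² + 100q − 50861 = 0.
Discriminant: 100² + 4·50861 = 10000 + 203444 = 213444; √213444 = 462.
q = (−100 + 462)/2 = 181, and p = q + 100 = 281.
Check: 181 · 281 = 50861.

181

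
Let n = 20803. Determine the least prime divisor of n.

71

20803 is odd.
Digit sum 13, not divisible by 3.
Ends in 3: not divisible by 5.
7: 20803 = 7·2971 + 6
11: 20803 = 11·1891 + 2
13: 20803 = 13·1600 + 3
17: 20803 = 17·1223 + 12
19: 20803 = 19·1094 + 17
23: 20803 = 23·904 + 11
29: 20803 = 29·717 + 10
31: 20803 = 31·671 + 2
37: 20803 = 37·562 + 9
41: 20803 = 41·507 + 16
43: 20803 = 43·483 + 34
47: 20803 = 47·442 + 29
53: 20803 = 53·392 + 27
59: 20803 = 59·352 + 35
61: 20803 = 61·341 + 2
67: 20803 = 67·310 + 33
71: 20803 = 71·293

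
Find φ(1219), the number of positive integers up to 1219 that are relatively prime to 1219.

1144

Factor: 1219 = 23 · 53.
φ(1219) = (23−1) · (53−1) = 22 · 52 = 1144.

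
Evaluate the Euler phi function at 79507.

77658

Factor: 79507 = 43^3.
φ(79507) = 43^2·(43−1) = 77658.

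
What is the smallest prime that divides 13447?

7

13447 is odd.
Digit sum 19, not divisible by 3.
Ends in 7: not divisible by 5.
7: 13447 = 7·1921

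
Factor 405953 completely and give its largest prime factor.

405953 = 67 · 6059
6059 = 73 · 83
83 is prime.
So 405953 = 67 · 73 · 83; the largest prime factor is 83.

83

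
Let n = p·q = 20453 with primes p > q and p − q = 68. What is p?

Since p = q + 68, we have 20453 = q(q + 68), so q² + 68q − 20453 = 0.
Discriminant: 68² + 4·20453 = 4624 + 81812 = 86436; √86436 = 294.
q = (−68 + 294)/2 = 113, and p = q + 68 = 181.
Check: 113 · 181 = 20453.

181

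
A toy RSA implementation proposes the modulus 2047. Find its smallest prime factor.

2047 is odd.
Digit sum 13, not divisible by 3.
Ends in 7: not divisible by 5.
7: 2047 = 7·292 + 3
11: 2047 = 11·186 + 1
13: 2047 = 13·157 + 6
17: 2047 = 17·120 + 7
19: 2047 = 19·107 + 14
23: 2047 = 23·89

23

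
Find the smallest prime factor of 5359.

23

5359 is odd.
Digit sum 22, not divisible by 3.
Ends in 9: not divisible by 5.
7: 5359 = 7·765 + 4
11: 5359 = 11·487 + 2
13: 5359 = 13·412 + 3
17: 5359 = 17·315 + 4
19: 5359 = 19·282 + 1
23: 5359 = 23·233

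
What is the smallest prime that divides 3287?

3287 is odd.
Digit sum 20, not divisible by 3.
Ends in 7: not divisible by 5.
7: 3287 = 7·469 + 4
11: 3287 = 11·298 + 9
13: 3287 = 13·252 + 11
17: 3287 = 17·193 + 6
19: 3287 = 19·173

19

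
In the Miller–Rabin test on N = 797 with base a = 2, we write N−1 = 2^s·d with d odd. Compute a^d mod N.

215

797 − 1 = 796 = 2^2 · 199, so d = 199.
2^1 ≡ 2 (mod 797)
2^2 ≡ 2^2 = 4 ≡ 4 (mod 797)
2^4 ≡ 4^2 = 16 ≡ 16 (mod 797)
2^8 ≡ 16^2 = 256 ≡ 256 (mod 797)
2^16 ≡ 256^2 = 65536 ≡ 182 (mod 797)
2^32 ≡ 182^2 = 33124 ≡ 447 (mod 797)
2^64 ≡ 447^2 = 199809 ≡ 559 (mod 797)
2^128 ≡ 559^2 = 312481 ≡ 57 (mod 797)
199 = 128 + 64 + 4 + 2 + 1 in binary powers of 2.
So 2^199 ≡ 57 · 559 · 16 · 4 · 2 ≡ 215 (mod 797).
Squaring chain: 215 → 796; reaches −1, so base 2 does not prove 797 composite.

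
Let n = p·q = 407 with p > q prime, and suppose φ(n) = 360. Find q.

11

φ(n) = (p−1)(q−1) = n − (p+q) + 1, so p + q = 407 − 360 + 1 = 48.
p and q are the roots of t² − 48t + 407 = 0.
Discriminant: 48² − 4·407 = 2304 − 1628 = 676; √676 = 26.
q = (48 − 26)/2 = 11, p = (48 + 26)/2 = 37.
Check: 11 · 37 = 407.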